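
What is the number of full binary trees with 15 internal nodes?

9694845

The number of full binary trees on 15 internal nodes is the Catalan number C_15.
C_15 = C(30,15)/16 = 155117520/16 = 9694845.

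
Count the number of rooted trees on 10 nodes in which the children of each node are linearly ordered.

A rooted plane tree on 10 nodes has 9 edges, and such trees are counted by C_9.
C_9 = C(18,9)/10 = 48620/10 = 4862.

4862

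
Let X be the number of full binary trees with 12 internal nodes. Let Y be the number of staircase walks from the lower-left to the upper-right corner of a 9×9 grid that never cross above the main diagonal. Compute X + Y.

Full binary trees with n internal nodes are counted by C_n; here n = 12. So X = C_12 = 208012.
Monotone paths in an n×n grid that stay weakly below the diagonal are counted by C_n; here n = 9. So Y = C_9 = 4862.
X + Y = 208012 + 4862 = 212874.

212874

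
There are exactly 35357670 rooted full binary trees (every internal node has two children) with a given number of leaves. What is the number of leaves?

17

Full binary trees with L leaves are counted by C_{L−1}. Since C_16 = 35357670, the index is 16.
So the index is 16, and the number of leaves is 16 + 1 = 17.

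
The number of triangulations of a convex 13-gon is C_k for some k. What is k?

The number of triangulations of a 13-gon is the Catalan number C_11 (index = sides − 2).

11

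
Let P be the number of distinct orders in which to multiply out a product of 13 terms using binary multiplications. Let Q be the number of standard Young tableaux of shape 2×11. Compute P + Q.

266798

Ways to associate a product of 13 factors correspond to binary trees on 13 leaves, so the count is C_12. So P = C_12 = 208012.
Standard Young tableaux of shape 2×n are counted by C_n; here n = 11. So Q = C_11 = 58786.
P + Q = 208012 + 58786 = 266798.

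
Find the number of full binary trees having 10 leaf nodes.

A full binary tree with L leaves has L−1 internal nodes and is counted by C_{L−1}; L = 10 gives C_9.
C_9 = C_8 · 2(2·8+1)/(8+2) = 1430 · 34/10 = 4862.

4862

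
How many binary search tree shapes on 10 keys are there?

16796

There are C_n binary search tree shapes on n keys; with n = 10 that is C_10.
C_10 = C(20,10)/11 = 184756/11 = 16796.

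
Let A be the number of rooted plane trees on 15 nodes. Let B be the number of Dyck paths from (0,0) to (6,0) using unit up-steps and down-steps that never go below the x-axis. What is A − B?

2674435

A rooted plane tree on 15 nodes has 14 edges, and such trees are counted by C_14. So A = C_14 = 2674440.
Paths of 3 up- and 3 down-steps that never dip below the axis are Dyck paths; their count is C_3. So B = C_3 = 5.
A − B = 2674440 − 5 = 2674435.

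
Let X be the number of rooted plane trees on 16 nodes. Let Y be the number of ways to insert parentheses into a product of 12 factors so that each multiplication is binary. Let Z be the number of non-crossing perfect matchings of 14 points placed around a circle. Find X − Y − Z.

9635630

A rooted plane tree on 16 nodes has 15 edges, and such trees are counted by C_15. So X = C_15 = 9694845.
Ways to associate a product of 12 factors correspond to binary trees on 12 leaves, so the count is C_11. So Y = C_11 = 58786.
Pairing 14 circle points by 7 non-crossing chords gives C_7 matchings. So Z = C_7 = 429.
X − Y − Z = 9694845 − 58786 − 429 = 9635630.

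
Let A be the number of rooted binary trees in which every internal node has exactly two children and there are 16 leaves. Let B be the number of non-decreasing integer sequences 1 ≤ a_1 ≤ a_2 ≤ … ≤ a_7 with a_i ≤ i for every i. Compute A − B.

Full binary trees with 16 leaves have 16−1 = 15 internal nodes, so there are C_15 of them. So A = C_15 = 9694845.
Weakly increasing sequences with a_i ≤ i biject with Dyck paths of semilength 7, so there are C_7. So B = C_7 = 429.
A − B = 9694845 − 429 = 9694416.

9694416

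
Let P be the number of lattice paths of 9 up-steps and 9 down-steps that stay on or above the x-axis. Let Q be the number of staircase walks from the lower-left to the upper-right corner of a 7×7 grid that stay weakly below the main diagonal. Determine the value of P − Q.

Paths of 9 up- and 9 down-steps that never dip below the axis are Dyck paths; their count is C_9. So P = C_9 = 4862.
Monotone paths in an n×n grid that stay weakly below the diagonal are counted by C_n; here n = 7. So Q = C_7 = 429.
P − Q = 4862 − 429 = 4433.

4433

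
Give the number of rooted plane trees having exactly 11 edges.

58786

Rooted ordered trees with n edges are counted by C_n; here n = 11.
C_11 = C_10 · 2(2·10+1)/(10+2) = 16796 · 42/12 = 58786.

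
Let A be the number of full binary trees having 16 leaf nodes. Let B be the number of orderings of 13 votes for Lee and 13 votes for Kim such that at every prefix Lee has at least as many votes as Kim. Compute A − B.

Full binary trees with 16 leaves have 16−1 = 15 internal nodes, so there are C_15 of them. So A = C_15 = 9694845.
Ballot sequences with n votes each where one side never trails are Dyck words, counted by C_n; here n = 13. So B = C_13 = 742900.
A − B = 9694845 − 742900 = 8951945.

8951945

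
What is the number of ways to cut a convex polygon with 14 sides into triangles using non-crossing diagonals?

208012

The number of triangulations of a 14-gon is the Catalan number C_12 (index = sides − 2).
C_12 = 208012.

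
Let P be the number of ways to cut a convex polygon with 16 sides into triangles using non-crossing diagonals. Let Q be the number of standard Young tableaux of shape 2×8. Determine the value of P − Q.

The number of triangulations of a 16-gon is the Catalan number C_14 (index = sides − 2). So P = C_14 = 2674440.
By the hook-length formula (or a Dyck-path bijection), SYT of shape 2×8 number C_8. So Q = C_8 = 1430.
P − Q = 2674440 − 1430 = 2673010.

2673010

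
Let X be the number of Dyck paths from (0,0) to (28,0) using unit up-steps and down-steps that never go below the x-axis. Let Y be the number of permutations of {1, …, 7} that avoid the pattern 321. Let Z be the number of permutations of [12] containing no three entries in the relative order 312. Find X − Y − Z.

Paths of 14 up- and 14 down-steps that never dip below the axis are Dyck paths; their count is C_14. So X = C_14 = 2674440.
For any fixed pattern of length 3, the pattern-avoiding permutations of [7] number C_7. So Y = C_7 = 429.
For any fixed pattern of length 3, the pattern-avoiding permutations of [12] number C_12. So Z = C_12 = 208012.
X − Y − Z = 2674440 − 429 − 208012 = 2465999.

2465999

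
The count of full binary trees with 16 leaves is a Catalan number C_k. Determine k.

15

A full binary tree with L leaves has L−1 internal nodes and is counted by C_{L−1}; L = 16 gives C_15.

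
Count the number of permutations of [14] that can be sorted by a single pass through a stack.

2674440

Stack-sortable permutations are exactly the 231-avoiding ones, counted by C_n; here n = 14.
C_14 = 2674440.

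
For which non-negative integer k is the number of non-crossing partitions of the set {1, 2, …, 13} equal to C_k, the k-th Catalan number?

13

Non-crossing partitions of an n-element set are counted by C_n; here n = 13.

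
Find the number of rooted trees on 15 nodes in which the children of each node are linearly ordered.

2674440

Rooted ordered (plane) trees on m nodes have m−1 edges and are counted by C_{m−1}; m = 15 gives C_14.
C_14 = C(28,14)/15 = 40116600/15 = 2674440.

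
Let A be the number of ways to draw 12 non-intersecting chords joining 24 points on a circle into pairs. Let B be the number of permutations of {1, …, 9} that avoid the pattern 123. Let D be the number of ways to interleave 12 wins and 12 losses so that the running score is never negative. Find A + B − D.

4862

Non-crossing perfect matchings of 2n points on a circle are counted by C_n; with 24 points, n = 12. So A = C_12 = 208012.
For any fixed pattern of length 3, the pattern-avoiding permutations of [9] number C_9. So B = C_9 = 4862.
Ballot sequences with n votes each where one side never trails are Dyck words, counted by C_n; here n = 12. So D = C_12 = 208012.
A + B − D = 208012 + 4862 − 208012 = 4862.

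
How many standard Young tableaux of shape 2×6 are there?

Standard Young tableaux of shape 2×n are counted by C_n; here n = 6.
C_6 = 132.

132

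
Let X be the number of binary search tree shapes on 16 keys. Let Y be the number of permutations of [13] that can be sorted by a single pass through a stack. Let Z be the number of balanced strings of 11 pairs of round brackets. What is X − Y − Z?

Binary trees (left/right distinguished) on n nodes are counted by C_n; here n = 16. So X = C_16 = 35357670.
Stack-sortable permutations are exactly the 231-avoiding ones, counted by C_n; here n = 13. So Y = C_13 = 742900.
Balanced strings of n pairs of brackets are counted by C_n; here n = 11. So Z = C_11 = 58786.
X − Y − Z = 35357670 − 742900 − 58786 = 34555984.

34555984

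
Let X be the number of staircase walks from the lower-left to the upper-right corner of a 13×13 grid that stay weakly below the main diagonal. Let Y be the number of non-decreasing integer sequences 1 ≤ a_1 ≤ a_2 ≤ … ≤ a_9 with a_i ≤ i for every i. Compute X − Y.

738038

Monotone paths in an n×n grid that stay weakly below the diagonal are counted by C_n; here n = 13. So X = C_13 = 742900.
Weakly increasing sequences with a_i ≤ i biject with Dyck paths of semilength 9, so there are C_9. So Y = C_9 = 4862.
X − Y = 742900 − 4862 = 738038.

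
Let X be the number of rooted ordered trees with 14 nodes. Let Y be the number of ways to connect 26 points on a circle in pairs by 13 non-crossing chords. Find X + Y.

1485800

A rooted plane tree on 14 nodes has 13 edges, and such trees are counted by C_13. So X = C_13 = 742900.
Non-crossing perfect matchings of 2n points on a circle are counted by C_n; with 26 points, n = 13. So Y = C_13 = 742900.
X + Y = 742900 + 742900 = 1485800.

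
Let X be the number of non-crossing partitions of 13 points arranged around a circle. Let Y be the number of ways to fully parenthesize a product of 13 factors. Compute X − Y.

Non-crossing partitions of an n-element set are counted by C_n; here n = 13. So X = C_13 = 742900.
Bracketing 13 factors into binary products is counted by C_{13−1} = C_12. So Y = C_12 = 208012.
X − Y = 742900 − 208012 = 534888.

534888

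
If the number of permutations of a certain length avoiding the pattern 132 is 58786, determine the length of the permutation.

11

Permutations of [n] avoiding a fixed length-3 pattern are counted by C_n, and C_11 = 58786.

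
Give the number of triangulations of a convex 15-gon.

742900

A convex 15-gon is triangulated into 13 triangles, and the number of such triangulations is the Catalan number C_{15−2} = C_13.
C_13 = C_12 · 2(2·12+1)/(12+2) = 208012 · 50/14 = 742900.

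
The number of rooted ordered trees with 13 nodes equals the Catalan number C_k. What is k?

A rooted plane tree on 13 nodes has 12 edges, and such trees are counted by C_12.

12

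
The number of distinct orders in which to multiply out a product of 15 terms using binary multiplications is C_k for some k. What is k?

Ways to associate a product of 15 factors correspond to binary trees on 15 leaves, so the count is C_14.

14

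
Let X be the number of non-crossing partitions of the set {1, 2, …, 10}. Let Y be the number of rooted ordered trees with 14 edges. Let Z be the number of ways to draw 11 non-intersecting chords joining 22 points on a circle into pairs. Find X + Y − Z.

2632450

Non-crossing partitions of an n-element set are counted by C_n; here n = 10. So X = C_10 = 16796.
A rooted plane tree with 14 edges has 15 nodes, and the count is C_14. So Y = C_14 = 2674440.
Non-crossing perfect matchings of 2n points on a circle are counted by C_n; with 22 points, n = 11. So Z = C_11 = 58786.
X + Y − Z = 16796 + 2674440 − 58786 = 2632450.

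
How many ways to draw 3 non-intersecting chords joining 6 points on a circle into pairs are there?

5

Pairing 6 circle points by 3 non-crossing chords gives C_3 matchings.
C_3 = 5.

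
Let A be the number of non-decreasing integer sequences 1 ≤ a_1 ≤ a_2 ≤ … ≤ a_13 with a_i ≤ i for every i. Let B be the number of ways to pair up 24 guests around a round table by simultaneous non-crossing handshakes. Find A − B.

534888

Weakly increasing sequences with a_i ≤ i biject with Dyck paths of semilength 13, so there are C_13. So A = C_13 = 742900.
Non-crossing handshake pairings of 2n people are counted by C_n; 24 people gives n = 12. So B = C_12 = 208012.
A − B = 742900 − 208012 = 534888.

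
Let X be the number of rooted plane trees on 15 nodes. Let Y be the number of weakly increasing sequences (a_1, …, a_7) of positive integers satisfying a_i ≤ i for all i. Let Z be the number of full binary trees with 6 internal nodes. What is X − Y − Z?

A rooted plane tree on 15 nodes has 14 edges, and such trees are counted by C_14. So X = C_14 = 2674440.
Such sub-staircase sequences of length n are counted by C_n; here n = 7. So Y = C_7 = 429.
Full binary trees with n internal nodes are counted by C_n; here n = 6. So Z = C_6 = 132.
X − Y − Z = 2674440 − 429 − 132 = 2673879.

2673879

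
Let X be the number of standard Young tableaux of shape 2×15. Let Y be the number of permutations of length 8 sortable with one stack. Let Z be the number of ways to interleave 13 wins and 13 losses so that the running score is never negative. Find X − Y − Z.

By the hook-length formula (or a Dyck-path bijection), SYT of shape 2×15 number C_15. So X = C_15 = 9694845.
By Knuth's characterisation, the stack-sortable permutations of length 8 are the 231-avoiders, numbering C_8. So Y = C_8 = 1430.
Ballot sequences with n votes each where one side never trails are Dyck words, counted by C_n; here n = 13. So Z = C_13 = 742900.
X − Y − Z = 9694845 − 1430 − 742900 = 8950515.

8950515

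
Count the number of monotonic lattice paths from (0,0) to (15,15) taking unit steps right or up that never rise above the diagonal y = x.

9694845

Sub-diagonal monotone paths from (0,0) to (15,15) biject with Dyck paths of semilength 15, giving C_15.
C_15 = C(30,15)/16 = 155117520/16 = 9694845.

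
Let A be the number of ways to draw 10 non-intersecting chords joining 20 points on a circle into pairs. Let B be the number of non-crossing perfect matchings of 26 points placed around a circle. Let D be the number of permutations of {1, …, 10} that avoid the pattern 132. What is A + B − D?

742900

Pairing 20 circle points by 10 non-crossing chords gives C_10 matchings. So A = C_10 = 16796.
Pairing 26 circle points by 13 non-crossing chords gives C_13 matchings. So B = C_13 = 742900.
Permutations of [n] avoiding any single length-3 pattern are counted by C_n; here n = 10. So D = C_10 = 16796.
A + B − D = 16796 + 742900 − 16796 = 742900.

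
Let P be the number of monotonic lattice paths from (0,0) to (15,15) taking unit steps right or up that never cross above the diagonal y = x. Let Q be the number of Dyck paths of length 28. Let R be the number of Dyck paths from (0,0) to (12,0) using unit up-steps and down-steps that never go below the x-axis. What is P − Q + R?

Sub-diagonal monotone paths from (0,0) to (15,15) biject with Dyck paths of semilength 15, giving C_15. So P = C_15 = 9694845.
Dyck paths of semilength n (length 2n) are counted by C_n; here n = 14. So Q = C_14 = 2674440.
A Dyck path with 6 up-steps and 6 down-steps has semilength 6, so there are C_6 of them. So R = C_6 = 132.
P − Q + R = 9694845 − 2674440 + 132 = 7020537.

7020537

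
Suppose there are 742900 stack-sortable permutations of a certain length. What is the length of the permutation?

Stack-sortable permutations of [n] are counted by C_n, and C_13 = 742900.

13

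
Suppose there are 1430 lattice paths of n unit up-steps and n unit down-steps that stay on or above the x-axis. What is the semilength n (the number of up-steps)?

Dyck paths of semilength n are counted by C_n. Since C_8 = 1430, the index is 8.

8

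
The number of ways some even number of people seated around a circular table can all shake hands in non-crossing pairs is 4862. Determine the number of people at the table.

18

Non-crossing handshake pairings of 2n people are counted by C_n. The Catalan number equal to 4862 is C_9.
So n = 9, and there are 2n = 18 people.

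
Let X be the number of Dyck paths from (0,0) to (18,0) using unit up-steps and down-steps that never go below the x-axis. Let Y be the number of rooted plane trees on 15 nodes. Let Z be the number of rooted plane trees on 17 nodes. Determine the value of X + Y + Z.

38036972

A Dyck path with 9 up-steps and 9 down-steps has semilength 9, so there are C_9 of them. So X = C_9 = 4862.
Rooted ordered (plane) trees on m nodes have m−1 edges and are counted by C_{m−1}; m = 15 gives C_14. So Y = C_14 = 2674440.
Rooted ordered (plane) trees on m nodes have m−1 edges and are counted by C_{m−1}; m = 17 gives C_16. So Z = C_16 = 35357670.
X + Y + Z = 4862 + 2674440 + 35357670 = 38036972.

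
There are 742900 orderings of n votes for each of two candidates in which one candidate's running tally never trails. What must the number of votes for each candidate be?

13

Such ballot sequences with n votes each are counted by C_n, and C_13 = 742900.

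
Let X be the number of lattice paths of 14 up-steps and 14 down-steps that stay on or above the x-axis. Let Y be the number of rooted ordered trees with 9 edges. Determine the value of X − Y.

A Dyck path with 14 up-steps and 14 down-steps has semilength 14, so there are C_14 of them. So X = C_14 = 2674440.
Rooted ordered trees with n edges are counted by C_n; here n = 9. So Y = C_9 = 4862.
X − Y = 2674440 − 4862 = 2669578.

2669578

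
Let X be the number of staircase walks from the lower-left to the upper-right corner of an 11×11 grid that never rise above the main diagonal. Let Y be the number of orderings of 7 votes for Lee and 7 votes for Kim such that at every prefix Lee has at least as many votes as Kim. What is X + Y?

Monotone paths in an n×n grid that stay weakly below the diagonal are counted by C_n; here n = 11. So X = C_11 = 58786.
Reading a vote for the leader as '(' and for the other as ')' turns such a sequence into a balanced string of 7 pairs, so the count is C_7. So Y = C_7 = 429.
X + Y = 58786 + 429 = 59215.

59215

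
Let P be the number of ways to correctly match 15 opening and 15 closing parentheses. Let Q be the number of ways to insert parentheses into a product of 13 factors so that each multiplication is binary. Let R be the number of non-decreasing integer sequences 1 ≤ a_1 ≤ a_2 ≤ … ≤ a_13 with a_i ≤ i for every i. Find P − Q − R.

8743933

With 15 pairs the number of balanced bracket strings is the Catalan number C_15. So P = C_15 = 9694845.
Parenthesizations of m factors correspond to full binary trees with m leaves, counted by C_{m−1}; m = 13 gives C_12. So Q = C_12 = 208012.
Weakly increasing sequences with a_i ≤ i biject with Dyck paths of semilength 13, so there are C_13. So R = C_13 = 742900.
P − Q − R = 9694845 − 208012 − 742900 = 8743933.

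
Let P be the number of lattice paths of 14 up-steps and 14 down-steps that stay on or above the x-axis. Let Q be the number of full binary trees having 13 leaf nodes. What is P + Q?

2882452

A Dyck path with 14 up-steps and 14 down-steps has semilength 14, so there are C_14 of them. So P = C_14 = 2674440.
A full binary tree with L leaves has L−1 internal nodes and is counted by C_{L−1}; L = 13 gives C_12. So Q = C_12 = 208012.
P + Q = 2674440 + 208012 = 2882452.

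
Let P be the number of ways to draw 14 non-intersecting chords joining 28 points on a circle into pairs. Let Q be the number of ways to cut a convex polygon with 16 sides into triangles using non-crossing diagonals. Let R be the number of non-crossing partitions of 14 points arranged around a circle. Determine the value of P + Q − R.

Non-crossing perfect matchings of 2n points on a circle are counted by C_n; with 28 points, n = 14. So P = C_14 = 2674440.
A convex 16-gon is triangulated into 14 triangles, and the number of such triangulations is the Catalan number C_{16−2} = C_14. So Q = C_14 = 2674440.
The non-crossing partitions of [14] form a lattice of size C_14. So R = C_14 = 2674440.
P + Q − R = 2674440 + 2674440 − 2674440 = 2674440.

2674440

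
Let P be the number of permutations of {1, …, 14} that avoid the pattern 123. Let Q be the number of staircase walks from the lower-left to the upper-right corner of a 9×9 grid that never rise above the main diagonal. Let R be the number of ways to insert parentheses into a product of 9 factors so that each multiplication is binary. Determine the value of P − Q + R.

Permutations of [n] avoiding any single length-3 pattern are counted by C_n; here n = 14. So P = C_14 = 2674440.
Sub-diagonal monotone paths from (0,0) to (9,9) biject with Dyck paths of semilength 9, giving C_9. So Q = C_9 = 4862.
Bracketing 9 factors into binary products is counted by C_{9−1} = C_8. So R = C_8 = 1430.
P − Q + R = 2674440 − 4862 + 1430 = 2671008.

2671008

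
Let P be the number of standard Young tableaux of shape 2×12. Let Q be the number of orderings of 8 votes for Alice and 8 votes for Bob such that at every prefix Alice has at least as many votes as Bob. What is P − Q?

206582

By the hook-length formula (or a Dyck-path bijection), SYT of shape 2×12 number C_12. So P = C_12 = 208012.
Ballot sequences with n votes each where one side never trails are Dyck words, counted by C_n; here n = 8. So Q = C_8 = 1430.
P − Q = 208012 − 1430 = 206582.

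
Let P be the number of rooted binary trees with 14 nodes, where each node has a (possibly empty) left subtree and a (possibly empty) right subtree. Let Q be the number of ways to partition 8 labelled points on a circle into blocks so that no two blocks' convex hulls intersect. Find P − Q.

Rooted binary trees with 14 nodes (each child slot possibly empty) number C_14. So P = C_14 = 2674440.
The non-crossing partitions of [8] form a lattice of size C_8. So Q = C_8 = 1430.
P − Q = 2674440 − 1430 = 2673010.

2673010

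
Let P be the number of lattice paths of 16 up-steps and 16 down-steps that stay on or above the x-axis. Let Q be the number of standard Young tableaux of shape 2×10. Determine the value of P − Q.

35340874

Dyck paths of semilength n (length 2n) are counted by C_n; here n = 16. So P = C_16 = 35357670.
Standard Young tableaux of shape 2×n are counted by C_n; here n = 10. So Q = C_10 = 16796.
P − Q = 35357670 − 16796 = 35340874.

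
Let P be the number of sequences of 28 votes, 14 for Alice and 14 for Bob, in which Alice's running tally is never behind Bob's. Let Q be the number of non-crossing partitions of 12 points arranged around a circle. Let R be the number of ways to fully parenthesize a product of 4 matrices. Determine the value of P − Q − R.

2466423

Ballot sequences with n votes each where one side never trails are Dyck words, counted by C_n; here n = 14. So P = C_14 = 2674440.
The non-crossing partitions of [12] form a lattice of size C_12. So Q = C_12 = 208012.
Parenthesizations of m factors correspond to full binary trees with m leaves, counted by C_{m−1}; m = 4 gives C_3. So R = C_3 = 5.
P − Q − R = 2674440 − 208012 − 5 = 2466423.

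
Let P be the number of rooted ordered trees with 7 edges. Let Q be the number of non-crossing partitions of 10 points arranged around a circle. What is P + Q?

17225

A rooted plane tree with 7 edges has 8 nodes, and the count is C_7. So P = C_7 = 429.
Non-crossing partitions of an n-element set are counted by C_n; here n = 10. So Q = C_10 = 16796.
P + Q = 429 + 16796 = 17225.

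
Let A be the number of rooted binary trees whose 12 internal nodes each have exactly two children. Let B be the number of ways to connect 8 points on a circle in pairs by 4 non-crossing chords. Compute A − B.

The number of full binary trees on 12 internal nodes is the Catalan number C_12. So A = C_12 = 208012.
Non-crossing perfect matchings of 2n points on a circle are counted by C_n; with 8 points, n = 4. So B = C_4 = 14.
A − B = 208012 − 14 = 207998.

207998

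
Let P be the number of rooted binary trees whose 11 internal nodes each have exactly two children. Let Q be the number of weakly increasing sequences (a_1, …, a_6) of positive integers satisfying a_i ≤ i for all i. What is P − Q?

Full binary trees with n internal nodes are counted by C_n; here n = 11. So P = C_11 = 58786.
Weakly increasing sequences with a_i ≤ i biject with Dyck paths of semilength 6, so there are C_6. So Q = C_6 = 132.
P − Q = 58786 − 132 = 58654.

58654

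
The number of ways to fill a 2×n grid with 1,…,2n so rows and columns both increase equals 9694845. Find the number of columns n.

Standard Young tableaux of shape 2×n are counted by C_n. Since C_15 = 9694845, the index is 15.

15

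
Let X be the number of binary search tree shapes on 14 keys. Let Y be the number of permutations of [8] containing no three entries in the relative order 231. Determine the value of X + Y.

2675870

Rooted binary trees with 14 nodes (each child slot possibly empty) number C_14. So X = C_14 = 2674440.
For any fixed pattern of length 3, the pattern-avoiding permutations of [8] number C_8. So Y = C_8 = 1430.
X + Y = 2674440 + 1430 = 2675870.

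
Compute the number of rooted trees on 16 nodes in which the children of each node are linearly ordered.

9694845

Rooted ordered (plane) trees on m nodes have m−1 edges and are counted by C_{m−1}; m = 16 gives C_15.
C_15 = C_14 · 2(2·14+1)/(14+2) = 2674440 · 58/16 = 9694845.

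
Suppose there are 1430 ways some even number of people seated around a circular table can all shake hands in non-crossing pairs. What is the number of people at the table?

Non-crossing handshake pairings of 2n people are counted by C_n. The Catalan number equal to 1430 is C_8.
So n = 8, and there are 2n = 16 people.

16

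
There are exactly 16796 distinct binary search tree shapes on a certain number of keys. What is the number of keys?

10

Binary search tree shapes on n keys are counted by C_n; 16796 = C_10.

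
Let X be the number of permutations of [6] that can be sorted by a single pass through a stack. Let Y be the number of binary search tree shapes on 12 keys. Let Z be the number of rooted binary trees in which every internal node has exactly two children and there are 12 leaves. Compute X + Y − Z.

149358

Stack-sortable permutations are exactly the 231-avoiding ones, counted by C_n; here n = 6. So X = C_6 = 132.
Rooted binary trees with 12 nodes (each child slot possibly empty) number C_12. So Y = C_12 = 208012.
Full binary trees with 12 leaves have 12−1 = 11 internal nodes, so there are C_11 of them. So Z = C_11 = 58786.
X + Y − Z = 132 + 208012 − 58786 = 149358.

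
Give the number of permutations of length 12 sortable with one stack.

By Knuth's characterisation, the stack-sortable permutations of length 12 are the 231-avoiders, numbering C_12.
C_12 = 208012.

208012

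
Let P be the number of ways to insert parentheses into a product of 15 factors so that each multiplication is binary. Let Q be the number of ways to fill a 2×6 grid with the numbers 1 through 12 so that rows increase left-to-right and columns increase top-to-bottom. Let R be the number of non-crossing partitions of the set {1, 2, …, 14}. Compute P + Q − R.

Parenthesizations of m factors correspond to full binary trees with m leaves, counted by C_{m−1}; m = 15 gives C_14. So P = C_14 = 2674440.
Standard Young tableaux of shape 2×n are counted by C_n; here n = 6. So Q = C_6 = 132.
Non-crossing partitions of an n-element set are counted by C_n; here n = 14. So R = C_14 = 2674440.
P + Q − R = 2674440 + 132 − 2674440 = 132.

132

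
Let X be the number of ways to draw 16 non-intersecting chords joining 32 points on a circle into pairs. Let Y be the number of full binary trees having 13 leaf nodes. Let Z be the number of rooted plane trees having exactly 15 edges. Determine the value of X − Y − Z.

25454813

Non-crossing perfect matchings of 2n points on a circle are counted by C_n; with 32 points, n = 16. So X = C_16 = 35357670.
Full binary trees with 13 leaves have 13−1 = 12 internal nodes, so there are C_12 of them. So Y = C_12 = 208012.
A rooted plane tree with 15 edges has 16 nodes, and the count is C_15. So Z = C_15 = 9694845.
X − Y − Z = 35357670 − 208012 − 9694845 = 25454813.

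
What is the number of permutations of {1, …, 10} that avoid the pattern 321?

16796

Permutations of [n] avoiding any single length-3 pattern are counted by C_n; here n = 10.
C_10 = 16796.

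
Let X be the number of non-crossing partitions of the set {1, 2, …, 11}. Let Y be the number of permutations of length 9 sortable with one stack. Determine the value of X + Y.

The non-crossing partitions of [11] form a lattice of size C_11. So X = C_11 = 58786.
By Knuth's characterisation, the stack-sortable permutations of length 9 are the 231-avoiders, numbering C_9. So Y = C_9 = 4862.
X + Y = 58786 + 4862 = 63648.

63648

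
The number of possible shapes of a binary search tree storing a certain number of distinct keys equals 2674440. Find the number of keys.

14

Binary search tree shapes on n keys are counted by C_n; 2674440 = C_14.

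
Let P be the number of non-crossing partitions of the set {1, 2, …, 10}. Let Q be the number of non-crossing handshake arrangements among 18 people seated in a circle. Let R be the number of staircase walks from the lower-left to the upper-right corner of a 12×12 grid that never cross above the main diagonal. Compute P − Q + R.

The non-crossing partitions of [10] form a lattice of size C_10. So P = C_10 = 16796.
With 18 = 2·9 people, non-crossing handshake pairings are non-crossing perfect matchings on a circle, counted by C_9. So Q = C_9 = 4862.
Sub-diagonal monotone paths from (0,0) to (12,12) biject with Dyck paths of semilength 12, giving C_12. So R = C_12 = 208012.
P − Q + R = 16796 − 4862 + 208012 = 219946.

219946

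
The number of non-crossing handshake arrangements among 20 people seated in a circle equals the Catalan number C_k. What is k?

With 20 = 2·10 people, non-crossing handshake pairings are non-crossing perfect matchings on a circle, counted by C_10.

10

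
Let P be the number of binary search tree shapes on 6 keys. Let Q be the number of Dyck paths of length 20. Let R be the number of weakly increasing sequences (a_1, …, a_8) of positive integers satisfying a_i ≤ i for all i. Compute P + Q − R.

15498

There are C_n binary search tree shapes on n keys; with n = 6 that is C_6. So P = C_6 = 132.
A Dyck path with 10 up-steps and 10 down-steps has semilength 10, so there are C_10 of them. So Q = C_10 = 16796.
Weakly increasing sequences with a_i ≤ i biject with Dyck paths of semilength 8, so there are C_8. So R = C_8 = 1430.
P + Q − R = 132 + 16796 − 1430 = 15498.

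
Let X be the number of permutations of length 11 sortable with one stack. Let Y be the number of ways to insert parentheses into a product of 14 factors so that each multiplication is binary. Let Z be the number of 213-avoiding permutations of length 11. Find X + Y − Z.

742900

By Knuth's characterisation, the stack-sortable permutations of length 11 are the 231-avoiders, numbering C_11. So X = C_11 = 58786.
Ways to associate a product of 14 factors correspond to binary trees on 14 leaves, so the count is C_13. So Y = C_13 = 742900.
Permutations of [n] avoiding any single length-3 pattern are counted by C_n; here n = 11. So Z = C_11 = 58786.
X + Y − Z = 58786 + 742900 − 58786 = 742900.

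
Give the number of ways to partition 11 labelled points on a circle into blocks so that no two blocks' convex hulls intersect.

58786

Non-crossing partitions of an n-element set are counted by C_n; here n = 11.
C_11 = 58786.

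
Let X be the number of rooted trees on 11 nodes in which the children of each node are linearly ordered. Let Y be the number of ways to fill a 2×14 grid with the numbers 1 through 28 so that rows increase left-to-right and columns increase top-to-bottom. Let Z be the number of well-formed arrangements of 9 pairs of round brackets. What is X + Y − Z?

2686374

A rooted plane tree on 11 nodes has 10 edges, and such trees are counted by C_10. So X = C_10 = 16796.
Standard Young tableaux of shape 2×n are counted by C_n; here n = 14. So Y = C_14 = 2674440.
With 9 pairs the number of balanced bracket strings is the Catalan number C_9. So Z = C_9 = 4862.
X + Y − Z = 16796 + 2674440 − 4862 = 2686374.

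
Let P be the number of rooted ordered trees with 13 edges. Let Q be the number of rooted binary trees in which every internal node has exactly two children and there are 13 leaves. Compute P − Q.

A rooted plane tree with 13 edges has 14 nodes, and the count is C_13. So P = C_13 = 742900.
Full binary trees with 13 leaves have 13−1 = 12 internal nodes, so there are C_12 of them. So Q = C_12 = 208012.
P − Q = 742900 − 208012 = 534888.

534888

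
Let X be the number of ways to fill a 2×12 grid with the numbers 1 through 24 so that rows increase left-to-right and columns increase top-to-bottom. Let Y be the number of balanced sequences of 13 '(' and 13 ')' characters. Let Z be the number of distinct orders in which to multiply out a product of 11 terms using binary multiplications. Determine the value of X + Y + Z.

967708

Standard Young tableaux of shape 2×n are counted by C_n; here n = 12. So X = C_12 = 208012.
Balanced strings of n pairs of brackets are counted by C_n; here n = 13. So Y = C_13 = 742900.
Ways to associate a product of 11 factors correspond to binary trees on 11 leaves, so the count is C_10. So Z = C_10 = 16796.
X + Y + Z = 208012 + 742900 + 16796 = 967708.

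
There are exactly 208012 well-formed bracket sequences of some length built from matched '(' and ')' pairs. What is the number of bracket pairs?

12

Balanced strings of n bracket-pairs are counted by C_n. Since C_12 = 208012, the index is 12.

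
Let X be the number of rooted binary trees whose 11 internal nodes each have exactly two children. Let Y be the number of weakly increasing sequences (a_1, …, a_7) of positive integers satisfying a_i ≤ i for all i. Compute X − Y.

58357

Full binary trees with n internal nodes are counted by C_n; here n = 11. So X = C_11 = 58786.
Weakly increasing sequences with a_i ≤ i biject with Dyck paths of semilength 7, so there are C_7. So Y = C_7 = 429.
X − Y = 58786 − 429 = 58357.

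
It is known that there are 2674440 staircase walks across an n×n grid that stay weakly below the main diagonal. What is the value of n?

Such diagonal-avoiding paths in an n×n grid are counted by C_n. The Catalan number equal to 2674440 is C_14.

14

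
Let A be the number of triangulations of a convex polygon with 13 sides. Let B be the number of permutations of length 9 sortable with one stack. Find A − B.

Triangulations of a convex m-gon are counted by C_{m−2}; with m = 13 this is C_11. So A = C_11 = 58786.
Stack-sortable permutations are exactly the 231-avoiding ones, counted by C_n; here n = 9. So B = C_9 = 4862.
A − B = 58786 − 4862 = 53924.

53924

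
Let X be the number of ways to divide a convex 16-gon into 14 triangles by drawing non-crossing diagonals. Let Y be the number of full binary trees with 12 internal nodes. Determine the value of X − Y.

2466428

Triangulations of a convex m-gon are counted by C_{m−2}; with m = 16 this is C_14. So X = C_14 = 2674440.
Full binary trees with n internal nodes are counted by C_n; here n = 12. So Y = C_12 = 208012.
X − Y = 2674440 − 208012 = 2466428.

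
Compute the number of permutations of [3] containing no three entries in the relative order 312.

For any fixed pattern of length 3, the pattern-avoiding permutations of [3] number C_3.
C_3 = C(6,3)/4 = 20/4 = 5.

5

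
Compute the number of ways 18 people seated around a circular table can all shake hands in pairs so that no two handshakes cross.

4862

Non-crossing handshake pairings of 2n people are counted by C_n; 18 people gives n = 9.
C_9 = C(18,9)/10 = 48620/10 = 4862.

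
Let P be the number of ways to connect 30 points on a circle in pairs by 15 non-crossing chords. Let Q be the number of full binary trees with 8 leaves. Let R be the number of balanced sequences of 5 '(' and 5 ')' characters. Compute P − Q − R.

9694374

Pairing 30 circle points by 15 non-crossing chords gives C_15 matchings. So P = C_15 = 9694845.
Full binary trees with 8 leaves have 8−1 = 7 internal nodes, so there are C_7 of them. So Q = C_7 = 429.
A balanced arrangement of 5 bracket pairs is a Dyck word of semilength 5, so the count is C_5. So R = C_5 = 42.
P − Q − R = 9694845 − 429 − 42 = 9694374.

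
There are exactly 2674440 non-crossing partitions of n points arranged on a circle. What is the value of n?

14

Non-crossing partitions of [n] are counted by C_n; 2674440 = C_14.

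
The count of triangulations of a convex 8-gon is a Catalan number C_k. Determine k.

6

A convex 8-gon is triangulated into 6 triangles, and the number of such triangulations is the Catalan number C_{8−2} = C_6.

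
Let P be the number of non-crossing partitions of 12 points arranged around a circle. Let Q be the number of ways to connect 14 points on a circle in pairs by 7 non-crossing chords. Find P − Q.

Non-crossing partitions of an n-element set are counted by C_n; here n = 12. So P = C_12 = 208012.
Pairing 14 circle points by 7 non-crossing chords gives C_7 matchings. So Q = C_7 = 429.
P − Q = 208012 − 429 = 207583.

207583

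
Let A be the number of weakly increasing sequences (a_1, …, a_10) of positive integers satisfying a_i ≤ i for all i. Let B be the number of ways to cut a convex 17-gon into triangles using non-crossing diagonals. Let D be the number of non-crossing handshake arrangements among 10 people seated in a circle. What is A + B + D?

9711683

Such sub-staircase sequences of length n are counted by C_n; here n = 10. So A = C_10 = 16796.
The number of triangulations of a 17-gon is the Catalan number C_15 (index = sides − 2). So B = C_15 = 9694845.
With 10 = 2·5 people, non-crossing handshake pairings are non-crossing perfect matchings on a circle, counted by C_5. So D = C_5 = 42.
A + B + D = 16796 + 9694845 + 42 = 9711683.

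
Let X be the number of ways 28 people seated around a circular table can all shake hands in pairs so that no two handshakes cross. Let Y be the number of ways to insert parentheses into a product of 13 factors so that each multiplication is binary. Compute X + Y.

Non-crossing handshake pairings of 2n people are counted by C_n; 28 people gives n = 14. So X = C_14 = 2674440.
Ways to associate a product of 13 factors correspond to binary trees on 13 leaves, so the count is C_12. So Y = C_12 = 208012.
X + Y = 2674440 + 208012 = 2882452.

2882452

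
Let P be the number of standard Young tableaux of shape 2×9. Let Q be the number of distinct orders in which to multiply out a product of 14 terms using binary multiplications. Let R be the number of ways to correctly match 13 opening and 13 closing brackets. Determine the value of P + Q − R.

Standard Young tableaux of shape 2×n are counted by C_n; here n = 9. So P = C_9 = 4862.
Ways to associate a product of 14 factors correspond to binary trees on 14 leaves, so the count is C_13. So Q = C_13 = 742900.
A balanced arrangement of 13 bracket pairs is a Dyck word of semilength 13, so the count is C_13. So R = C_13 = 742900.
P + Q − R = 4862 + 742900 − 742900 = 4862.

4862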